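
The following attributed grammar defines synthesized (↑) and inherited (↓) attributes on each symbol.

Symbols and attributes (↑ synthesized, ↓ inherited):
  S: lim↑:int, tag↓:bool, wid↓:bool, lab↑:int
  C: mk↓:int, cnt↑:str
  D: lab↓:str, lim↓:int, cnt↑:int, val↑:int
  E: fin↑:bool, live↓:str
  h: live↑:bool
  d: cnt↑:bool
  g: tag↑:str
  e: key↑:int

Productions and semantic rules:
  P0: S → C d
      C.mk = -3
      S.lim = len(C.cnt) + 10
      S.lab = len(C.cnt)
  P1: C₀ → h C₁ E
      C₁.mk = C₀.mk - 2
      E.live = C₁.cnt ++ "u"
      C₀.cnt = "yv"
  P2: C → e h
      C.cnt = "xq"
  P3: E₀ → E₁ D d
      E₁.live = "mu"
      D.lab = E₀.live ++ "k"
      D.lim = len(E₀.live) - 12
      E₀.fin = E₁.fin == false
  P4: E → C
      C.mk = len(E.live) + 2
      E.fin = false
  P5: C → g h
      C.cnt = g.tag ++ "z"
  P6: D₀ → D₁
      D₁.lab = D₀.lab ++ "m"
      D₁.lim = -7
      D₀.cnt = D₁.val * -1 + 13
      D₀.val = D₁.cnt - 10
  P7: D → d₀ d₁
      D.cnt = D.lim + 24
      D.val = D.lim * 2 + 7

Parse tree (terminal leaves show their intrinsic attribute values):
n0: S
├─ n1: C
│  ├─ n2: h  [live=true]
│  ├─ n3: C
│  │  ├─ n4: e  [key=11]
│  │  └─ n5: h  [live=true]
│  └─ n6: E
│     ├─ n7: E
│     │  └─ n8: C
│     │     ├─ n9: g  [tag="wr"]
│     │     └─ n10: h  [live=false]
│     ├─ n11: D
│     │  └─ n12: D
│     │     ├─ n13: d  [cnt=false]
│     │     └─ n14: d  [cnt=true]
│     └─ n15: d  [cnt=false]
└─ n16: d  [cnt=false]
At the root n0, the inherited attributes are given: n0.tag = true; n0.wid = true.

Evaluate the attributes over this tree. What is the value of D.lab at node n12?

"xqukm"

1. n0.tag = true  [given at root]
2. n0.wid = true  [given at root]
3. n1.mk = -3  [-3]
4. n2.live = true  [terminal]
5. n3.mk = -5  [C₀.mk - 2]
6. n4.key = 11  [terminal]
7. n5.live = true  [terminal]
8. n3.cnt = "xq"  ["xq"]
9. n6.live = "xqu"  [C₁.cnt ++ "u"]
10. n7.live = "mu"  ["mu"]
11. n8.mk = 4  [len(E.live) + 2]
12. n9.tag = "wr"  [terminal]
13. n10.live = false  [terminal]
14. n8.cnt = "wrz"  [g.tag ++ "z"]
15. n7.fin = false  [false]
16. n11.lab = "xquk"  [E₀.live ++ "k"]
17. n11.lim = -9  [len(E₀.live) - 12]
18. n12.lab = "xqukm"  [D₀.lab ++ "m"]
19. n12.lim = -7  [-7]
20. n13.cnt = false  [terminal]
21. n14.cnt = true  [terminal]
22. n12.cnt = 17  [D.lim + 24]
23. n12.val = -7  [D.lim * 2 + 7]
24. n11.cnt = 20  [D₁.val * -1 + 13]
25. n11.val = 7  [D₁.cnt - 10]
26. n15.cnt = false  [terminal]
27. n6.fin = true  [E₁.fin == false]
28. n1.cnt = "yv"  ["yv"]
29. n16.cnt = false  [terminal]
30. n0.lim = 12  [len(C.cnt) + 10]
31. n0.lab = 2  [len(C.cnt)]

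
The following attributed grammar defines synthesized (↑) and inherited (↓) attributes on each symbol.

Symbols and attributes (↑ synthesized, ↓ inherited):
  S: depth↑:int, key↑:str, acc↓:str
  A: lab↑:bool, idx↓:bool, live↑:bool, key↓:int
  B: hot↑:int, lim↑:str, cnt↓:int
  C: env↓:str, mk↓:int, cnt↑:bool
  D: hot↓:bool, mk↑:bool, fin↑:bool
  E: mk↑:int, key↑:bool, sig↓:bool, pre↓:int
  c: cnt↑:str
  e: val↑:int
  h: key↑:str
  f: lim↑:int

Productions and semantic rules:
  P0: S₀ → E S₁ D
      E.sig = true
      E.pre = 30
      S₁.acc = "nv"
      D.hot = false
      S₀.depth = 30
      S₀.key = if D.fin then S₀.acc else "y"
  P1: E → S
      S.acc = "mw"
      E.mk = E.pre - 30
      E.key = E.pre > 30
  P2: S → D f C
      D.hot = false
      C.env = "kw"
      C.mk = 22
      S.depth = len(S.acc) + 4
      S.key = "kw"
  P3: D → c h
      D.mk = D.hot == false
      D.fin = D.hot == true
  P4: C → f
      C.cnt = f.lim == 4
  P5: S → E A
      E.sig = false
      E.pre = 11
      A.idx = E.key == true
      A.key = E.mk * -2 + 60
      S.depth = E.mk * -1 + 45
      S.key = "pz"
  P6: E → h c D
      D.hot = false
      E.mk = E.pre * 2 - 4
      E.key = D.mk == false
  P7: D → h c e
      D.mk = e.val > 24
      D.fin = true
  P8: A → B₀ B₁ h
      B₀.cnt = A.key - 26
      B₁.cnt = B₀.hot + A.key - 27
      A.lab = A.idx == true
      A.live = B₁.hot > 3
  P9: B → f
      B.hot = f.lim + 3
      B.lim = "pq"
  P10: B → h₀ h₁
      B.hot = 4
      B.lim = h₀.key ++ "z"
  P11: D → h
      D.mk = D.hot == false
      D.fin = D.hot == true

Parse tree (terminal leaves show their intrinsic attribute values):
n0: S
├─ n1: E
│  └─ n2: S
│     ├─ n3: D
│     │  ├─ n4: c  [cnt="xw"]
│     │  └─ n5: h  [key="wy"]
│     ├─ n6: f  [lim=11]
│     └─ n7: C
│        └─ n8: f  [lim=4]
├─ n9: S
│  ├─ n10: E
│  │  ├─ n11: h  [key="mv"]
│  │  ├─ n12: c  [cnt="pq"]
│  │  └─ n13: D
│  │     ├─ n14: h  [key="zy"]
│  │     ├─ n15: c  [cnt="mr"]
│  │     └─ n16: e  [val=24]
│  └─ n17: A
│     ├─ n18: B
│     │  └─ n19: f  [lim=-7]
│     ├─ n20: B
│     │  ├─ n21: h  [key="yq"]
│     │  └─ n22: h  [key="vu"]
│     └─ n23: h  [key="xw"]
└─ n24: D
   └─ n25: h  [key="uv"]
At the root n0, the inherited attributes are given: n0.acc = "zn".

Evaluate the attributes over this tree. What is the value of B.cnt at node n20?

1. n0.acc = "zn"  [given at root]
2. n1.sig = true  [true]
3. n1.pre = 30  [30]
4. n2.acc = "mw"  ["mw"]
5. n3.hot = false  [false]
6. n4.cnt = "xw"  [terminal]
7. n5.key = "wy"  [terminal]
8. n3.mk = true  [D.hot == false]
9. n3.fin = false  [D.hot == true]
10. n6.lim = 11  [terminal]
11. n7.env = "kw"  ["kw"]
12. n7.mk = 22  [22]
13. n8.lim = 4  [terminal]
14. n7.cnt = true  [f.lim == 4]
15. n2.depth = 6  [len(S.acc) + 4]
16. n2.key = "kw"  ["kw"]
17. n1.mk = 0  [E.pre - 30]
18. n1.key = false  [E.pre > 30]
19. n9.acc = "nv"  ["nv"]
20. n10.sig = false  [false]
21. n10.pre = 11  [11]
22. n11.key = "mv"  [terminal]
23. n12.cnt = "pq"  [terminal]
24. n13.hot = false  [false]
25. n14.key = "zy"  [terminal]
26. n15.cnt = "mr"  [terminal]
27. n16.val = 24  [terminal]
28. n13.mk = false  [e.val > 24]
29. n13.fin = true  [true]
30. n10.mk = 18  [E.pre * 2 - 4]
31. n10.key = true  [D.mk == false]
32. n17.idx = true  [E.key == true]
33. n17.key = 24  [E.mk * -2 + 60]
34. n18.cnt = -2  [A.key - 26]
35. n19.lim = -7  [terminal]
36. n18.hot = -4  [f.lim + 3]
37. n18.lim = "pq"  ["pq"]
38. n20.cnt = -7  [B₀.hot + A.key - 27]
39. n21.key = "yq"  [terminal]
40. n22.key = "vu"  [terminal]
41. n20.hot = 4  [4]
42. n20.lim = "yqz"  [h₀.key ++ "z"]
43. n23.key = "xw"  [terminal]
44. n17.lab = true  [A.idx == true]
45. n17.live = true  [B₁.hot > 3]
46. n9.depth = 27  [E.mk * -1 + 45]
47. n9.key = "pz"  ["pz"]
48. n24.hot = false  [false]
49. n25.key = "uv"  [terminal]
50. n24.mk = true  [D.hot == false]
51. n24.fin = false  [D.hot == true]
52. n0.depth = 30  [30]
53. n0.key = "y"  [if D.fin then S₀.acc else "y"]

-7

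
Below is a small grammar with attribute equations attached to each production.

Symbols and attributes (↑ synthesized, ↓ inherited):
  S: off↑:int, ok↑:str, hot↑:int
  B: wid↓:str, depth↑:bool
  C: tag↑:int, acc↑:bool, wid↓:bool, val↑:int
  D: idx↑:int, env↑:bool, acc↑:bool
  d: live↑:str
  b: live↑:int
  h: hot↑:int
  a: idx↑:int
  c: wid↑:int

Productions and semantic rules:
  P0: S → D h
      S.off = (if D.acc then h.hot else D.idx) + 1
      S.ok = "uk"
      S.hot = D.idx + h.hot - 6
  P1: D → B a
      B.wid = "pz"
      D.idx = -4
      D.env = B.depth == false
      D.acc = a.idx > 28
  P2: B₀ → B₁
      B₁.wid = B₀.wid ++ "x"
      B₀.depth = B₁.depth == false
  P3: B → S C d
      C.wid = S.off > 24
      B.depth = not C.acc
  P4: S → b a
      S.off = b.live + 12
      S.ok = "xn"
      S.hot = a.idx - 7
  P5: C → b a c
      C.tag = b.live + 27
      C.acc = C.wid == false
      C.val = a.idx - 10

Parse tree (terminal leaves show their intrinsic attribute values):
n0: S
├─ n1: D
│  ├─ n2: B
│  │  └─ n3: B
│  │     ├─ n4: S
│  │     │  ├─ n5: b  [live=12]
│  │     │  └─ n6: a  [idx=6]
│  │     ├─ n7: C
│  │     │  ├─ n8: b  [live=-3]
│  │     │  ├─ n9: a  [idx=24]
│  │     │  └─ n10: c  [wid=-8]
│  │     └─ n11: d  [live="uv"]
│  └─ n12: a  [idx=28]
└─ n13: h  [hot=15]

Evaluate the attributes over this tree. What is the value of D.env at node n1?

false

1. n2.wid = "pz"  ["pz"]
2. n3.wid = "pzx"  [B₀.wid ++ "x"]
3. n5.live = 12  [terminal]
4. n6.idx = 6  [terminal]
5. n4.off = 24  [b.live + 12]
6. n4.ok = "xn"  ["xn"]
7. n4.hot = -1  [a.idx - 7]
8. n7.wid = false  [S.off > 24]
9. n8.live = -3  [terminal]
10. n9.idx = 24  [terminal]
11. n10.wid = -8  [terminal]
12. n7.tag = 24  [b.live + 27]
13. n7.acc = true  [C.wid == false]
14. n7.val = 14  [a.idx - 10]
15. n11.live = "uv"  [terminal]
16. n3.depth = false  [not C.acc]
17. n2.depth = true  [B₁.depth == false]
18. n12.idx = 28  [terminal]
19. n1.idx = -4  [-4]
20. n1.env = false  [B.depth == false]
21. n1.acc = false  [a.idx > 28]
22. n13.hot = 15  [terminal]
23. n0.off = -3  [(if D.acc then h.hot else D.idx) + 1]
24. n0.ok = "uk"  ["uk"]
25. n0.hot = 5  [D.idx + h.hot - 6]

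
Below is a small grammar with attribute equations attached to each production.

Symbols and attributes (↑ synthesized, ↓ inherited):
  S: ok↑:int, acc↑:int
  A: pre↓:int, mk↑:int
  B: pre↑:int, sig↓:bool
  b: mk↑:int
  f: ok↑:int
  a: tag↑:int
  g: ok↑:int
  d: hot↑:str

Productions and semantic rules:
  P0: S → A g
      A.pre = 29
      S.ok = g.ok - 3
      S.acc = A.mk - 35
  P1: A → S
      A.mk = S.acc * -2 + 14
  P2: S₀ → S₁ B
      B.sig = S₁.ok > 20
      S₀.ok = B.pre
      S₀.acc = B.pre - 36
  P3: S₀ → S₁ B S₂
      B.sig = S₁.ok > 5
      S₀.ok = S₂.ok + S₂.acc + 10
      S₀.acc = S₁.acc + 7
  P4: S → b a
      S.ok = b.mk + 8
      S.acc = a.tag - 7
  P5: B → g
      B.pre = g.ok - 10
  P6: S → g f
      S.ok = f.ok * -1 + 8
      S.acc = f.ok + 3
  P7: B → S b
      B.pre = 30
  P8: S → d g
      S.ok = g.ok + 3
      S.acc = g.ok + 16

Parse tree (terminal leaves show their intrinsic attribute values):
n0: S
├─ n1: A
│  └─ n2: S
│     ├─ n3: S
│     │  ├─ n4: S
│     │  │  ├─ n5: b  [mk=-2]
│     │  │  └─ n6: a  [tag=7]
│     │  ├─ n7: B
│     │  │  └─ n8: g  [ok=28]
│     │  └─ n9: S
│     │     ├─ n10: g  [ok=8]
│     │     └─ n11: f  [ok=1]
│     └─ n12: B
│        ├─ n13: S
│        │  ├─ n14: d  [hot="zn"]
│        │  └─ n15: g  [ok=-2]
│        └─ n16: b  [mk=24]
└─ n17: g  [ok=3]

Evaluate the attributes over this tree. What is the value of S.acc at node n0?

1. n1.pre = 29  [29]
2. n5.mk = -2  [terminal]
3. n6.tag = 7  [terminal]
4. n4.ok = 6  [b.mk + 8]
5. n4.acc = 0  [a.tag - 7]
6. n7.sig = true  [S₁.ok > 5]
7. n8.ok = 28  [terminal]
8. n7.pre = 18  [g.ok - 10]
9. n10.ok = 8  [terminal]
10. n11.ok = 1  [terminal]
11. n9.ok = 7  [f.ok * -1 + 8]
12. n9.acc = 4  [f.ok + 3]
13. n3.ok = 21  [S₂.ok + S₂.acc + 10]
14. n3.acc = 7  [S₁.acc + 7]
15. n12.sig = true  [S₁.ok > 20]
16. n14.hot = "zn"  [terminal]
17. n15.ok = -2  [terminal]
18. n13.ok = 1  [g.ok + 3]
19. n13.acc = 14  [g.ok + 16]
20. n16.mk = 24  [terminal]
21. n12.pre = 30  [30]
22. n2.ok = 30  [B.pre]
23. n2.acc = -6  [B.pre - 36]
24. n1.mk = 26  [S.acc * -2 + 14]
25. n17.ok = 3  [terminal]
26. n0.ok = 0  [g.ok - 3]
27. n0.acc = -9  [A.mk - 35]

-9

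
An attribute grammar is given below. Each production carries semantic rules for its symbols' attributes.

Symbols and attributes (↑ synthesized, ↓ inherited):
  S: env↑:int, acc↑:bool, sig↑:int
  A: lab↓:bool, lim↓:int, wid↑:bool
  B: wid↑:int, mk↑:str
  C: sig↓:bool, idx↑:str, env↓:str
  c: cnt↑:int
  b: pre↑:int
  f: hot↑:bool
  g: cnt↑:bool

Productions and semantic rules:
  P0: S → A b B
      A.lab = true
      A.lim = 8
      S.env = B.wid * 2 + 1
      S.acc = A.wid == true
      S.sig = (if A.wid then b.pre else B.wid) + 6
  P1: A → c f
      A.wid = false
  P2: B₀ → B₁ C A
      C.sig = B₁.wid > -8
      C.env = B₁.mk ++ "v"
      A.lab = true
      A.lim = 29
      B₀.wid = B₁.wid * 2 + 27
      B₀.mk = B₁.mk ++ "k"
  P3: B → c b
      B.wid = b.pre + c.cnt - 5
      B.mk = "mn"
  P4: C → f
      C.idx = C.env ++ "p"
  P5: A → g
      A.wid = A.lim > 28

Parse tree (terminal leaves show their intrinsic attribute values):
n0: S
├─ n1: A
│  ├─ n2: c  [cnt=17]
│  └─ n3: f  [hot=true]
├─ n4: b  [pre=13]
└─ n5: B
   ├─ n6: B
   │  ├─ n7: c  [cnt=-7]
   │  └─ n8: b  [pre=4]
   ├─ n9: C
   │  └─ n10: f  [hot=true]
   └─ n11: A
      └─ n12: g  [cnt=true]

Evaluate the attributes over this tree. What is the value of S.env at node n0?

23

1. n1.lab = true  [true]
2. n1.lim = 8  [8]
3. n2.cnt = 17  [terminal]
4. n3.hot = true  [terminal]
5. n1.wid = false  [false]
6. n4.pre = 13  [terminal]
7. n7.cnt = -7  [terminal]
8. n8.pre = 4  [terminal]
9. n6.wid = -8  [b.pre + c.cnt - 5]
10. n6.mk = "mn"  ["mn"]
11. n9.sig = false  [B₁.wid > -8]
12. n9.env = "mnv"  [B₁.mk ++ "v"]
13. n10.hot = true  [terminal]
14. n9.idx = "mnvp"  [C.env ++ "p"]
15. n11.lab = true  [true]
16. n11.lim = 29  [29]
17. n12.cnt = true  [terminal]
18. n11.wid = true  [A.lim > 28]
19. n5.wid = 11  [B₁.wid * 2 + 27]
20. n5.mk = "mnk"  [B₁.mk ++ "k"]
21. n0.env = 23  [B.wid * 2 + 1]
22. n0.acc = false  [A.wid == true]
23. n0.sig = 17  [(if A.wid then b.pre else B.wid) + 6]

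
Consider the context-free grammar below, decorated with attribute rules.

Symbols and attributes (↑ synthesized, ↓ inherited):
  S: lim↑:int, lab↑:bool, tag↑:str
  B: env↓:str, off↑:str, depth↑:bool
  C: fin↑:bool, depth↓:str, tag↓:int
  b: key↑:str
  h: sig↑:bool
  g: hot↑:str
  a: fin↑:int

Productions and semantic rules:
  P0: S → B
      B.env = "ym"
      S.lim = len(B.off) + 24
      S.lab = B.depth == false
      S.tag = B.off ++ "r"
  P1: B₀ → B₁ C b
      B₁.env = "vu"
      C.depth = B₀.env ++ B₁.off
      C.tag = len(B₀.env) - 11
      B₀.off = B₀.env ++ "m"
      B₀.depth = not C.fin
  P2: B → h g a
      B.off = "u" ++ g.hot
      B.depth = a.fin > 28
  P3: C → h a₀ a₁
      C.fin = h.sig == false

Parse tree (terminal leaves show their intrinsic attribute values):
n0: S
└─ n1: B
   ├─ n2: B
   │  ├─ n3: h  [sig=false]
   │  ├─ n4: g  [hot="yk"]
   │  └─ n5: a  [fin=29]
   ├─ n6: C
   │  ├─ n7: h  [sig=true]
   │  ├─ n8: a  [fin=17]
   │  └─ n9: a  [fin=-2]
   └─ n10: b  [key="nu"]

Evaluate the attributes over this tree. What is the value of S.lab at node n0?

false

1. n1.env = "ym"  ["ym"]
2. n2.env = "vu"  ["vu"]
3. n3.sig = false  [terminal]
4. n4.hot = "yk"  [terminal]
5. n5.fin = 29  [terminal]
6. n2.off = "uyk"  ["u" ++ g.hot]
7. n2.depth = true  [a.fin > 28]
8. n6.depth = "ymuyk"  [B₀.env ++ B₁.off]
9. n6.tag = -9  [len(B₀.env) - 11]
10. n7.sig = true  [terminal]
11. n8.fin = 17  [terminal]
12. n9.fin = -2  [terminal]
13. n6.fin = false  [h.sig == false]
14. n10.key = "nu"  [terminal]
15. n1.off = "ymm"  [B₀.env ++ "m"]
16. n1.depth = true  [not C.fin]
17. n0.lim = 27  [len(B.off) + 24]
18. n0.lab = false  [B.depth == false]
19. n0.tag = "ymmr"  [B.off ++ "r"]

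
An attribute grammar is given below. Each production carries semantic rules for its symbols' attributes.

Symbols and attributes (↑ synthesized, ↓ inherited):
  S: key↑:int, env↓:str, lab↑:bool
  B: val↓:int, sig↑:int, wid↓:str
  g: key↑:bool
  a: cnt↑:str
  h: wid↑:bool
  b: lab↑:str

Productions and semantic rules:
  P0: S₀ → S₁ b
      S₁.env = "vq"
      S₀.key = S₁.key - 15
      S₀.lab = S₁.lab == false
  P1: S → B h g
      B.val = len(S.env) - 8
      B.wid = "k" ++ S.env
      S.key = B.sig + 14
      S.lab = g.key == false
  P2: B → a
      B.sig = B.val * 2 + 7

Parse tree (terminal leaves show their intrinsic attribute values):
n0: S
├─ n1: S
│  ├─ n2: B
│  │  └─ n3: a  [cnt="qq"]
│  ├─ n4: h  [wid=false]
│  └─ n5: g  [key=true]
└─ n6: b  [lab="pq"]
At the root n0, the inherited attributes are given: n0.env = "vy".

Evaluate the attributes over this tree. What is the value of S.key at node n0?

1. n0.env = "vy"  [given at root]
2. n1.env = "vq"  ["vq"]
3. n2.val = -6  [len(S.env) - 8]
4. n2.wid = "kvq"  ["k" ++ S.env]
5. n3.cnt = "qq"  [terminal]
6. n2.sig = -5  [B.val * 2 + 7]
7. n4.wid = false  [terminal]
8. n5.key = true  [terminal]
9. n1.key = 9  [B.sig + 14]
10. n1.lab = false  [g.key == false]
11. n6.lab = "pq"  [terminal]
12. n0.key = -6  [S₁.key - 15]
13. n0.lab = true  [S₁.lab == false]

-6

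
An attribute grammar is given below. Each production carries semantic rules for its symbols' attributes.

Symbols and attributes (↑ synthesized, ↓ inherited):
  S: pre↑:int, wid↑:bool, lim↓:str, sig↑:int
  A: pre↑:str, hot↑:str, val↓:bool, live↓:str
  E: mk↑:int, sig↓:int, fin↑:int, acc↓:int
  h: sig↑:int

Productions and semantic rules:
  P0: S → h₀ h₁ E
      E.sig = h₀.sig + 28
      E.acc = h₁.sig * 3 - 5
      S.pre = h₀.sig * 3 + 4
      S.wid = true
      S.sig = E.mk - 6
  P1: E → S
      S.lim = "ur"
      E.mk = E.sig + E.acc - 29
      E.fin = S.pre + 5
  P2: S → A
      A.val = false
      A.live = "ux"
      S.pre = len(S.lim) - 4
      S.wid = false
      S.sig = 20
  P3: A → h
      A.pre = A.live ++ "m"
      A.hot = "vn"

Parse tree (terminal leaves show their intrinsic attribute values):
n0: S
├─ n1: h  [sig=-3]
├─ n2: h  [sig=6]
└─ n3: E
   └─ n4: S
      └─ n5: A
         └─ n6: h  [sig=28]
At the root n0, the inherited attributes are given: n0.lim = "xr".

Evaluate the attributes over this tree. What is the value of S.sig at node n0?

3

1. n0.lim = "xr"  [given at root]
2. n1.sig = -3  [terminal]
3. n2.sig = 6  [terminal]
4. n3.sig = 25  [h₀.sig + 28]
5. n3.acc = 13  [h₁.sig * 3 - 5]
6. n4.lim = "ur"  ["ur"]
7. n5.val = false  [false]
8. n5.live = "ux"  ["ux"]
9. n6.sig = 28  [terminal]
10. n5.pre = "uxm"  [A.live ++ "m"]
11. n5.hot = "vn"  ["vn"]
12. n4.pre = -2  [len(S.lim) - 4]
13. n4.wid = false  [false]
14. n4.sig = 20  [20]
15. n3.mk = 9  [E.sig + E.acc - 29]
16. n3.fin = 3  [S.pre + 5]
17. n0.pre = -5  [h₀.sig * 3 + 4]
18. n0.wid = true  [true]
19. n0.sig = 3  [E.mk - 6]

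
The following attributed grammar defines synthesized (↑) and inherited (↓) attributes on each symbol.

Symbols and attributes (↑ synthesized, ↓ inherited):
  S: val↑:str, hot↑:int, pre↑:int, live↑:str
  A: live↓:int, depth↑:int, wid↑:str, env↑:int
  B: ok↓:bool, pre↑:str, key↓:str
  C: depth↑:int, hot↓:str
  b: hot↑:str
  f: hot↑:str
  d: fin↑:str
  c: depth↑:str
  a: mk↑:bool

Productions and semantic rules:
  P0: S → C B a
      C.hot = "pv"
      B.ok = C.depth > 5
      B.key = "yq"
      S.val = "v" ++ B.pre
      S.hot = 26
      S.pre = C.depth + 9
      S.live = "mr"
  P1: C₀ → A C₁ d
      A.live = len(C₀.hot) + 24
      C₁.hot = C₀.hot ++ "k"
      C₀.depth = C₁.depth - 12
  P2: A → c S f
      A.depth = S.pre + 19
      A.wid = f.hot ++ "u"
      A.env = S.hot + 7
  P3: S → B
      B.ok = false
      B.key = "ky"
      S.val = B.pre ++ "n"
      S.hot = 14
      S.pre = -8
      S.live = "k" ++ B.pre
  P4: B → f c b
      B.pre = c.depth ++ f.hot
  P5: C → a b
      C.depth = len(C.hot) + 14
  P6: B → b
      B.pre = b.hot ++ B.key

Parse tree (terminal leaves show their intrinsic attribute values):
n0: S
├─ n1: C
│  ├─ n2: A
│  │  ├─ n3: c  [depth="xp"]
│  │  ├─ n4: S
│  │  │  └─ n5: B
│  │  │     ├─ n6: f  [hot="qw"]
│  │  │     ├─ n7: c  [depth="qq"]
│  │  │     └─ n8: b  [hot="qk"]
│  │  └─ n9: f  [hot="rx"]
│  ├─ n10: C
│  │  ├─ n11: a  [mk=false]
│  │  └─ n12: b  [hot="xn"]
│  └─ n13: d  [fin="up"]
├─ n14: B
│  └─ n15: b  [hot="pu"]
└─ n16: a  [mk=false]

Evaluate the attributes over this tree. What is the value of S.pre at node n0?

1. n1.hot = "pv"  ["pv"]
2. n2.live = 26  [len(C₀.hot) + 24]
3. n3.depth = "xp"  [terminal]
4. n5.ok = false  [false]
5. n5.key = "ky"  ["ky"]
6. n6.hot = "qw"  [terminal]
7. n7.depth = "qq"  [terminal]
8. n8.hot = "qk"  [terminal]
9. n5.pre = "qqqw"  [c.depth ++ f.hot]
10. n4.val = "qqqwn"  [B.pre ++ "n"]
11. n4.hot = 14  [14]
12. n4.pre = -8  [-8]
13. n4.live = "kqqqw"  ["k" ++ B.pre]
14. n9.hot = "rx"  [terminal]
15. n2.depth = 11  [S.pre + 19]
16. n2.wid = "rxu"  [f.hot ++ "u"]
17. n2.env = 21  [S.hot + 7]
18. n10.hot = "pvk"  [C₀.hot ++ "k"]
19. n11.mk = false  [terminal]
20. n12.hot = "xn"  [terminal]
21. n10.depth = 17  [len(C.hot) + 14]
22. n13.fin = "up"  [terminal]
23. n1.depth = 5  [C₁.depth - 12]
24. n14.ok = false  [C.depth > 5]
25. n14.key = "yq"  ["yq"]
26. n15.hot = "pu"  [terminal]
27. n14.pre = "puyq"  [b.hot ++ B.key]
28. n16.mk = false  [terminal]
29. n0.val = "vpuyq"  ["v" ++ B.pre]
30. n0.hot = 26  [26]
31. n0.pre = 14  [C.depth + 9]
32. n0.live = "mr"  ["mr"]

14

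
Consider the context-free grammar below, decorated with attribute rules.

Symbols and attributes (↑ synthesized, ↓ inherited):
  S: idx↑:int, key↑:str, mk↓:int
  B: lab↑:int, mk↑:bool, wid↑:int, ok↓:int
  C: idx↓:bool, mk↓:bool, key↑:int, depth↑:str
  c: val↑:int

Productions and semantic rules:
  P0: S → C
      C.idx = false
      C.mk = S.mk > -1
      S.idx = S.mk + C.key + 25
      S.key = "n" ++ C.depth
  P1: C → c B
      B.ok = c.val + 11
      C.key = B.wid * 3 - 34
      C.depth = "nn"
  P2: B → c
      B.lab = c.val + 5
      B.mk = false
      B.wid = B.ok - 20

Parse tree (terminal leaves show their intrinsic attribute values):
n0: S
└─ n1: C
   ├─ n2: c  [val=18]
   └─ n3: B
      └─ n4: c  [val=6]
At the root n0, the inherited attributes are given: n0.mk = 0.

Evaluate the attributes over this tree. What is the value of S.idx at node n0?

1. n0.mk = 0  [given at root]
2. n1.idx = false  [false]
3. n1.mk = true  [S.mk > -1]
4. n2.val = 18  [terminal]
5. n3.ok = 29  [c.val + 11]
6. n4.val = 6  [terminal]
7. n3.lab = 11  [c.val + 5]
8. n3.mk = false  [false]
9. n3.wid = 9  [B.ok - 20]
10. n1.key = -7  [B.wid * 3 - 34]
11. n1.depth = "nn"  ["nn"]
12. n0.idx = 18  [S.mk + C.key + 25]
13. n0.key = "nnn"  ["n" ++ C.depth]

18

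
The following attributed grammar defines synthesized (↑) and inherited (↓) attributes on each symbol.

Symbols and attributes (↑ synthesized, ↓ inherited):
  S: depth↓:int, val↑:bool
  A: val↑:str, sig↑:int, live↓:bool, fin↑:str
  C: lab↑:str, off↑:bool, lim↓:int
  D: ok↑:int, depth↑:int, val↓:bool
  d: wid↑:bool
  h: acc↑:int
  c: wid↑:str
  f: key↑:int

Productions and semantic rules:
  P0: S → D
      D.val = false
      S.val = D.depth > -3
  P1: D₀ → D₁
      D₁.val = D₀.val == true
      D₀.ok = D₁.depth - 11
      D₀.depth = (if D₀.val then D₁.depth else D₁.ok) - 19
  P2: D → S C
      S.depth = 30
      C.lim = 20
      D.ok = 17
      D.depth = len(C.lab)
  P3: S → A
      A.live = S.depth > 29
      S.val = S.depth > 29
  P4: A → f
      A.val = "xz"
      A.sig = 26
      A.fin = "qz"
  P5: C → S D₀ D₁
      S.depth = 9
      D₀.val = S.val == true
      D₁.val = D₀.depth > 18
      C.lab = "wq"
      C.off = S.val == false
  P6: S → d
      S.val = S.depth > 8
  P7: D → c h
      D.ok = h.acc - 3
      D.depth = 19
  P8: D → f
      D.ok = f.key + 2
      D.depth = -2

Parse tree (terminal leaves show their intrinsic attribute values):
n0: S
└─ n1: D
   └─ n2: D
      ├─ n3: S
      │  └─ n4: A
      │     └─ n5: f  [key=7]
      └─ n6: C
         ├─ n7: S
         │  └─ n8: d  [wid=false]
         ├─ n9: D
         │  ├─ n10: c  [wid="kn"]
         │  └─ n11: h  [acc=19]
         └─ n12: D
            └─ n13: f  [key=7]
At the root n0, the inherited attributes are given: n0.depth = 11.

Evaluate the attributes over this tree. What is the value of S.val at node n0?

true

1. n0.depth = 11  [given at root]
2. n1.val = false  [false]
3. n2.val = false  [D₀.val == true]
4. n3.depth = 30  [30]
5. n4.live = true  [S.depth > 29]
6. n5.key = 7  [terminal]
7. n4.val = "xz"  ["xz"]
8. n4.sig = 26  [26]
9. n4.fin = "qz"  ["qz"]
10. n3.val = true  [S.depth > 29]
11. n6.lim = 20  [20]
12. n7.depth = 9  [9]
13. n8.wid = false  [terminal]
14. n7.val = true  [S.depth > 8]
15. n9.val = true  [S.val == true]
16. n10.wid = "kn"  [terminal]
17. n11.acc = 19  [terminal]
18. n9.ok = 16  [h.acc - 3]
19. n9.depth = 19  [19]
20. n12.val = true  [D₀.depth > 18]
21. n13.key = 7  [terminal]
22. n12.ok = 9  [f.key + 2]
23. n12.depth = -2  [-2]
24. n6.lab = "wq"  ["wq"]
25. n6.off = false  [S.val == false]
26. n2.ok = 17  [17]
27. n2.depth = 2  [len(C.lab)]
28. n1.ok = -9  [D₁.depth - 11]
29. n1.depth = -2  [(if D₀.val then D₁.depth else D₁.ok) - 19]
30. n0.val = true  [D.depth > -3]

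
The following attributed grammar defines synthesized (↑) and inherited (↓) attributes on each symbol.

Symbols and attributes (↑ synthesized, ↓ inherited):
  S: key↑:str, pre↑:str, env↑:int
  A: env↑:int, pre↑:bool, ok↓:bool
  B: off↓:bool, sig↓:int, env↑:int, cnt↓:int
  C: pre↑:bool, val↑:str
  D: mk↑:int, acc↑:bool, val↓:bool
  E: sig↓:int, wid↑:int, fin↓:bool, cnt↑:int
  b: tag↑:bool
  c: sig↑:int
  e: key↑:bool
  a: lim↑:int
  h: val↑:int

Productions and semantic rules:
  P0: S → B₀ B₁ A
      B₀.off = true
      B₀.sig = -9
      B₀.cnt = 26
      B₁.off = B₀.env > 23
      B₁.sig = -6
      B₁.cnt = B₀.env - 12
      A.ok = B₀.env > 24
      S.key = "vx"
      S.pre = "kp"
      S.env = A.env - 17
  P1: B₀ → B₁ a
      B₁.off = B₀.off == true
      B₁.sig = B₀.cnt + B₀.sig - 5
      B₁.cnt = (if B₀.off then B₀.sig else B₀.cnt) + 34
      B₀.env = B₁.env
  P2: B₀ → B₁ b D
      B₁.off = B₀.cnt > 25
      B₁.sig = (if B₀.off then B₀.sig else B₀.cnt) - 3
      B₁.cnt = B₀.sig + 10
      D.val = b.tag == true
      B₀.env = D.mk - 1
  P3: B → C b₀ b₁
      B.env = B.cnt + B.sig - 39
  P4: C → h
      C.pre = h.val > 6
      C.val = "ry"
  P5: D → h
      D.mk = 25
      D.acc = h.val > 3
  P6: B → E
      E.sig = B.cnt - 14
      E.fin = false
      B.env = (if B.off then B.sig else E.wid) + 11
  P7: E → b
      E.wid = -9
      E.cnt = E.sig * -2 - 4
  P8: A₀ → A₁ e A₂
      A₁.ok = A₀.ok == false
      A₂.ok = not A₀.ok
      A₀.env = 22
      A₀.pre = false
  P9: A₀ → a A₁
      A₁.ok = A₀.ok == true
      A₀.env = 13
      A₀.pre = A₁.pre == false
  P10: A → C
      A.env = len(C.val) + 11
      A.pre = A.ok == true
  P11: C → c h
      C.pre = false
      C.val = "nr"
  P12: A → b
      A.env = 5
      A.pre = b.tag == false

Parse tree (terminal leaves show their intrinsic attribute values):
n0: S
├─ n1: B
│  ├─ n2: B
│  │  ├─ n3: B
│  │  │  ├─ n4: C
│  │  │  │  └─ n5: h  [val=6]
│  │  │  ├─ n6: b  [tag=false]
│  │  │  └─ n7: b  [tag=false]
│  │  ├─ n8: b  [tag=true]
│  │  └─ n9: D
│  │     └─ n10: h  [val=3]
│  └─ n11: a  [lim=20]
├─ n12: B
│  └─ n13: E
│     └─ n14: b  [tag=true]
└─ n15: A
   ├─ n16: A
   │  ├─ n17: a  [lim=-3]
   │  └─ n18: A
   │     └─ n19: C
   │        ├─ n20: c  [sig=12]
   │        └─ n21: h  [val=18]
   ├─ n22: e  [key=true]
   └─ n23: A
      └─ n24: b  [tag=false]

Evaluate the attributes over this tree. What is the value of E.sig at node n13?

1. n1.off = true  [true]
2. n1.sig = -9  [-9]
3. n1.cnt = 26  [26]
4. n2.off = true  [B₀.off == true]
5. n2.sig = 12  [B₀.cnt + B₀.sig - 5]
6. n2.cnt = 25  [(if B₀.off then B₀.sig else B₀.cnt) + 34]
7. n3.off = false  [B₀.cnt > 25]
8. n3.sig = 9  [(if B₀.off then B₀.sig else B₀.cnt) - 3]
9. n3.cnt = 22  [B₀.sig + 10]
10. n5.val = 6  [terminal]
11. n4.pre = false  [h.val > 6]
12. n4.val = "ry"  ["ry"]
13. n6.tag = false  [terminal]
14. n7.tag = false  [terminal]
15. n3.env = -8  [B.cnt + B.sig - 39]
16. n8.tag = true  [terminal]
17. n9.val = true  [b.tag == true]
18. n10.val = 3  [terminal]
19. n9.mk = 25  [25]
20. n9.acc = false  [h.val > 3]
21. n2.env = 24  [D.mk - 1]
22. n11.lim = 20  [terminal]
23. n1.env = 24  [B₁.env]
24. n12.off = true  [B₀.env > 23]
25. n12.sig = -6  [-6]
26. n12.cnt = 12  [B₀.env - 12]
27. n13.sig = -2  [B.cnt - 14]
28. n13.fin = false  [false]
29. n14.tag = true  [terminal]
30. n13.wid = -9  [-9]
31. n13.cnt = 0  [E.sig * -2 - 4]
32. n12.env = 5  [(if B.off then B.sig else E.wid) + 11]
33. n15.ok = false  [B₀.env > 24]
34. n16.ok = true  [A₀.ok == false]
35. n17.lim = -3  [terminal]
36. n18.ok = true  [A₀.ok == true]
37. n20.sig = 12  [terminal]
38. n21.val = 18  [terminal]
39. n19.pre = false  [false]
40. n19.val = "nr"  ["nr"]
41. n18.env = 13  [len(C.val) + 11]
42. n18.pre = true  [A.ok == true]
43. n16.env = 13  [13]
44. n16.pre = false  [A₁.pre == false]
45. n22.key = true  [terminal]
46. n23.ok = true  [not A₀.ok]
47. n24.tag = false  [terminal]
48. n23.env = 5  [5]
49. n23.pre = true  [b.tag == false]
50. n15.env = 22  [22]
51. n15.pre = false  [false]
52. n0.key = "vx"  ["vx"]
53. n0.pre = "kp"  ["kp"]
54. n0.env = 5  [A.env - 17]

-2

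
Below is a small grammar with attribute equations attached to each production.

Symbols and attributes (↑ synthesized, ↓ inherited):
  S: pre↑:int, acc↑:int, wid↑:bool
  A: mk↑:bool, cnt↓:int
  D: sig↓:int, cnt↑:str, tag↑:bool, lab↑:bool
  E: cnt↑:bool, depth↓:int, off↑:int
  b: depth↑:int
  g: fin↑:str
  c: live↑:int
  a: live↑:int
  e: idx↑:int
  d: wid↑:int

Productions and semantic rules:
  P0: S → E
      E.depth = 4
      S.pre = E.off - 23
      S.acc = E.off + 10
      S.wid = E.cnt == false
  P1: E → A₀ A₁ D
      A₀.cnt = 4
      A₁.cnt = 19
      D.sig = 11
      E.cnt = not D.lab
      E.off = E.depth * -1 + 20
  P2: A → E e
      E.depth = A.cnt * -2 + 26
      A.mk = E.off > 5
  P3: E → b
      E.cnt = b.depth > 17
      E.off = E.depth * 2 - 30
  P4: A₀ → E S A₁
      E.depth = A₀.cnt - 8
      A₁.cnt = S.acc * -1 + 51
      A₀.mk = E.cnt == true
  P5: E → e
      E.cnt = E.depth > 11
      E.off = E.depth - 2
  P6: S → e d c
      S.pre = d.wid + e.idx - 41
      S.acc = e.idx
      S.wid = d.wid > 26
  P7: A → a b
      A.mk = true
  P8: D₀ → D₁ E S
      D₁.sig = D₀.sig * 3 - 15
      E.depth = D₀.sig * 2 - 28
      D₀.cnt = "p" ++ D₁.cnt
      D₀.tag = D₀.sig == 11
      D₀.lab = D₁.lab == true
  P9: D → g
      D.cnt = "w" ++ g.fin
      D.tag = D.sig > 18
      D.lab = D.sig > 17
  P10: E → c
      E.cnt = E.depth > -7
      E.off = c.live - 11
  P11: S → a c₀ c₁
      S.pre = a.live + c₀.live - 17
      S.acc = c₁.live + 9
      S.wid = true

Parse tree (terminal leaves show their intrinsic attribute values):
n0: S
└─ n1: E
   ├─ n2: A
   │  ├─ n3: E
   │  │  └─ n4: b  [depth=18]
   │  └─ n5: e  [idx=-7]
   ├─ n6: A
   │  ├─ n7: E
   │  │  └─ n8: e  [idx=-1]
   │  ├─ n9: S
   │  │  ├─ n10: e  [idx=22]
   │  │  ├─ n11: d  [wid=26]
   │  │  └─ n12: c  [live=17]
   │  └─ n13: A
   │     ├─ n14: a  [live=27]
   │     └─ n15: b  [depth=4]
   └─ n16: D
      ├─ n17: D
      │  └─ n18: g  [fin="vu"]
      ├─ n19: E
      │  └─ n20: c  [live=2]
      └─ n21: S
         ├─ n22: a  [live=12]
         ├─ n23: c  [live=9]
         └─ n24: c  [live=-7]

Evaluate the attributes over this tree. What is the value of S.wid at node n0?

true

1. n1.depth = 4  [4]
2. n2.cnt = 4  [4]
3. n3.depth = 18  [A.cnt * -2 + 26]
4. n4.depth = 18  [terminal]
5. n3.cnt = true  [b.depth > 17]
6. n3.off = 6  [E.depth * 2 - 30]
7. n5.idx = -7  [terminal]
8. n2.mk = true  [E.off > 5]
9. n6.cnt = 19  [19]
10. n7.depth = 11  [A₀.cnt - 8]
11. n8.idx = -1  [terminal]
12. n7.cnt = false  [E.depth > 11]
13. n7.off = 9  [E.depth - 2]
14. n10.idx = 22  [terminal]
15. n11.wid = 26  [terminal]
16. n12.live = 17  [terminal]
17. n9.pre = 7  [d.wid + e.idx - 41]
18. n9.acc = 22  [e.idx]
19. n9.wid = false  [d.wid > 26]
20. n13.cnt = 29  [S.acc * -1 + 51]
21. n14.live = 27  [terminal]
22. n15.depth = 4  [terminal]
23. n13.mk = true  [true]
24. n6.mk = false  [E.cnt == true]
25. n16.sig = 11  [11]
26. n17.sig = 18  [D₀.sig * 3 - 15]
27. n18.fin = "vu"  [terminal]
28. n17.cnt = "wvu"  ["w" ++ g.fin]
29. n17.tag = false  [D.sig > 18]
30. n17.lab = true  [D.sig > 17]
31. n19.depth = -6  [D₀.sig * 2 - 28]
32. n20.live = 2  [terminal]
33. n19.cnt = true  [E.depth > -7]
34. n19.off = -9  [c.live - 11]
35. n22.live = 12  [terminal]
36. n23.live = 9  [terminal]
37. n24.live = -7  [terminal]
38. n21.pre = 4  [a.live + c₀.live - 17]
39. n21.acc = 2  [c₁.live + 9]
40. n21.wid = true  [true]
41. n16.cnt = "pwvu"  ["p" ++ D₁.cnt]
42. n16.tag = true  [D₀.sig == 11]
43. n16.lab = true  [D₁.lab == true]
44. n1.cnt = false  [not D.lab]
45. n1.off = 16  [E.depth * -1 + 20]
46. n0.pre = -7  [E.off - 23]
47. n0.acc = 26  [E.off + 10]
48. n0.wid = true  [E.cnt == false]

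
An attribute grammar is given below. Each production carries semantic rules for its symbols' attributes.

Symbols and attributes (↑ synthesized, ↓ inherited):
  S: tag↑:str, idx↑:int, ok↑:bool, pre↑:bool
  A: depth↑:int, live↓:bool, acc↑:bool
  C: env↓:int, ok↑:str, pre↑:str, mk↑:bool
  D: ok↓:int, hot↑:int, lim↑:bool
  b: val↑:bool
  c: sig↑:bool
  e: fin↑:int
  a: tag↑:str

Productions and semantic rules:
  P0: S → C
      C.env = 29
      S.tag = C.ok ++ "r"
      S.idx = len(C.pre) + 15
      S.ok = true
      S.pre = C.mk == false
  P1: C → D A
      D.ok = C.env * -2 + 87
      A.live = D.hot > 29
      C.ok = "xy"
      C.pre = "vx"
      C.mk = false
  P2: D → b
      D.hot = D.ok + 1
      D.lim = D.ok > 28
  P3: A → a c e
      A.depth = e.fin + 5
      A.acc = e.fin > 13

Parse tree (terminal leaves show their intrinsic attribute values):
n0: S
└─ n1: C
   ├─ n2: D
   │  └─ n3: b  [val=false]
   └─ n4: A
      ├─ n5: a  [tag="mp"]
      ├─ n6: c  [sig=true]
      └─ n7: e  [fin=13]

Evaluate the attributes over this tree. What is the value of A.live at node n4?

true

1. n1.env = 29  [29]
2. n2.ok = 29  [C.env * -2 + 87]
3. n3.val = false  [terminal]
4. n2.hot = 30  [D.ok + 1]
5. n2.lim = true  [D.ok > 28]
6. n4.live = true  [D.hot > 29]
7. n5.tag = "mp"  [terminal]
8. n6.sig = true  [terminal]
9. n7.fin = 13  [terminal]
10. n4.depth = 18  [e.fin + 5]
11. n4.acc = false  [e.fin > 13]
12. n1.ok = "xy"  ["xy"]
13. n1.pre = "vx"  ["vx"]
14. n1.mk = false  [false]
15. n0.tag = "xyr"  [C.ok ++ "r"]
16. n0.idx = 17  [len(C.pre) + 15]
17. n0.ok = true  [true]
18. n0.pre = true  [C.mk == false]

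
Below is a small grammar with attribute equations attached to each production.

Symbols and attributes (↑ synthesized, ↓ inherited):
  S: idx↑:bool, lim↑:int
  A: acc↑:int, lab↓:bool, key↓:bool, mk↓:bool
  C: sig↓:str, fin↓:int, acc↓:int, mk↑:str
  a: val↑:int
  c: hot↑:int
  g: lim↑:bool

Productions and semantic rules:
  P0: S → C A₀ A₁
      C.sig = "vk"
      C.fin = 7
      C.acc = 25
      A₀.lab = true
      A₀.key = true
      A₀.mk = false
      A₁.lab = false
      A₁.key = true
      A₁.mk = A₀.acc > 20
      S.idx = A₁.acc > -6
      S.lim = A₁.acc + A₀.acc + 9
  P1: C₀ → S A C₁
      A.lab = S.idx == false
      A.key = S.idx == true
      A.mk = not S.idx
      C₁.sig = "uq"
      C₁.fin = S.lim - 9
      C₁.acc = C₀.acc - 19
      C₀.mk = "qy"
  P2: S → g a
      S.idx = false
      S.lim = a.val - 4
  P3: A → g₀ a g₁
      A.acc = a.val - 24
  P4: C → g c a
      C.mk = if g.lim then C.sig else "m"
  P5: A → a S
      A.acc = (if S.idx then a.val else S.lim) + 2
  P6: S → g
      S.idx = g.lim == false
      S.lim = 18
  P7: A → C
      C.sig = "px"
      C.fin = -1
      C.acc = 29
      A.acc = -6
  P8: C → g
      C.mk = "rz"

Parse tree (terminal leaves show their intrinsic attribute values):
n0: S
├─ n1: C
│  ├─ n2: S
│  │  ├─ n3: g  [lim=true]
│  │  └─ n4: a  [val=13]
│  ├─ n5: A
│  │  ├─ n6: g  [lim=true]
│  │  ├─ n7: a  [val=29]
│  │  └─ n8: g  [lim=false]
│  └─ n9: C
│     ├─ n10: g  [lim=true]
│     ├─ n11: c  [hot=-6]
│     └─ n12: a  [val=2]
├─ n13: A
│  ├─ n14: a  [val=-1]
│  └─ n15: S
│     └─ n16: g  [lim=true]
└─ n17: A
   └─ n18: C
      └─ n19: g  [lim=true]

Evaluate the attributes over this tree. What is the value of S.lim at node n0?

1. n1.sig = "vk"  ["vk"]
2. n1.fin = 7  [7]
3. n1.acc = 25  [25]
4. n3.lim = true  [terminal]
5. n4.val = 13  [terminal]
6. n2.idx = false  [false]
7. n2.lim = 9  [a.val - 4]
8. n5.lab = true  [S.idx == false]
9. n5.key = false  [S.idx == true]
10. n5.mk = true  [not S.idx]
11. n6.lim = true  [terminal]
12. n7.val = 29  [terminal]
13. n8.lim = false  [terminal]
14. n5.acc = 5  [a.val - 24]
15. n9.sig = "uq"  ["uq"]
16. n9.fin = 0  [S.lim - 9]
17. n9.acc = 6  [C₀.acc - 19]
18. n10.lim = true  [terminal]
19. n11.hot = -6  [terminal]
20. n12.val = 2  [terminal]
21. n9.mk = "uq"  [if g.lim then C.sig else "m"]
22. n1.mk = "qy"  ["qy"]
23. n13.lab = true  [true]
24. n13.key = true  [true]
25. n13.mk = false  [false]
26. n14.val = -1  [terminal]
27. n16.lim = true  [terminal]
28. n15.idx = false  [g.lim == false]
29. n15.lim = 18  [18]
30. n13.acc = 20  [(if S.idx then a.val else S.lim) + 2]
31. n17.lab = false  [false]
32. n17.key = true  [true]
33. n17.mk = false  [A₀.acc > 20]
34. n18.sig = "px"  ["px"]
35. n18.fin = -1  [-1]
36. n18.acc = 29  [29]
37. n19.lim = true  [terminal]
38. n18.mk = "rz"  ["rz"]
39. n17.acc = -6  [-6]
40. n0.idx = false  [A₁.acc > -6]
41. n0.lim = 23  [A₁.acc + A₀.acc + 9]

23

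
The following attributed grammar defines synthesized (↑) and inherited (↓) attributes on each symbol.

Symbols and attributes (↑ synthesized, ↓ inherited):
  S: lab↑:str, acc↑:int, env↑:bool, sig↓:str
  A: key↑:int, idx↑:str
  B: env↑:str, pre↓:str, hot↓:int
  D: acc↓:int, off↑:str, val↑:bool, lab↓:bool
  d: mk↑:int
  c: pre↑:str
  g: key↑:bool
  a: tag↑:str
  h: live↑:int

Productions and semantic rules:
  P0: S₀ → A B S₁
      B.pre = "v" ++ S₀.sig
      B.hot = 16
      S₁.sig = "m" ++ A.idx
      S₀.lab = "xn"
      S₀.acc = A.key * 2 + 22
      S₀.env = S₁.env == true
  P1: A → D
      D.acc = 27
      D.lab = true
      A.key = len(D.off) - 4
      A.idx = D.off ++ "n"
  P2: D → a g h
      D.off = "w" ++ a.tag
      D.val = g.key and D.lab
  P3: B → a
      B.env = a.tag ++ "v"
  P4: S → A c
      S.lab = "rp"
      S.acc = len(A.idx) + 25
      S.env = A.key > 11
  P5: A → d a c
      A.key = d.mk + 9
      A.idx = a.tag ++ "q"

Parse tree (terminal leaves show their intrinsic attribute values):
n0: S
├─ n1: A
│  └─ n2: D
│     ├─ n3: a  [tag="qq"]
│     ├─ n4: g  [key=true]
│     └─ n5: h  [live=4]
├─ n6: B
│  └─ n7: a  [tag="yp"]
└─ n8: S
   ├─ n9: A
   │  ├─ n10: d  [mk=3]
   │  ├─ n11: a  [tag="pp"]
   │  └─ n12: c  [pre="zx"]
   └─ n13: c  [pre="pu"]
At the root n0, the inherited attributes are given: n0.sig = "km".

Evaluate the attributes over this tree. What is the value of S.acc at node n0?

20

1. n0.sig = "km"  [given at root]
2. n2.acc = 27  [27]
3. n2.lab = true  [true]
4. n3.tag = "qq"  [terminal]
5. n4.key = true  [terminal]
6. n5.live = 4  [terminal]
7. n2.off = "wqq"  ["w" ++ a.tag]
8. n2.val = true  [g.key and D.lab]
9. n1.key = -1  [len(D.off) - 4]
10. n1.idx = "wqqn"  [D.off ++ "n"]
11. n6.pre = "vkm"  ["v" ++ S₀.sig]
12. n6.hot = 16  [16]
13. n7.tag = "yp"  [terminal]
14. n6.env = "ypv"  [a.tag ++ "v"]
15. n8.sig = "mwqqn"  ["m" ++ A.idx]
16. n10.mk = 3  [terminal]
17. n11.tag = "pp"  [terminal]
18. n12.pre = "zx"  [terminal]
19. n9.key = 12  [d.mk + 9]
20. n9.idx = "ppq"  [a.tag ++ "q"]
21. n13.pre = "pu"  [terminal]
22. n8.lab = "rp"  ["rp"]
23. n8.acc = 28  [len(A.idx) + 25]
24. n8.env = true  [A.key > 11]
25. n0.lab = "xn"  ["xn"]
26. n0.acc = 20  [A.key * 2 + 22]
27. n0.env = true  [S₁.env == true]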